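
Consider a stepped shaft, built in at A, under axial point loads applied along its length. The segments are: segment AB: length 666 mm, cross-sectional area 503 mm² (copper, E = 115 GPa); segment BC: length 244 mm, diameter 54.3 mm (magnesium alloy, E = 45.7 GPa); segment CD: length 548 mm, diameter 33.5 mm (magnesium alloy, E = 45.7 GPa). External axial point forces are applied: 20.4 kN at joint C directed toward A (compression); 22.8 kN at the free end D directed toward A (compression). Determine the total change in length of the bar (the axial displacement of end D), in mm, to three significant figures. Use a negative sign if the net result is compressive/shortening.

-0.907 mm

Internal axial forces (sectioning from the free end, tension +): N_CD = -22.8 kN, N_BC = -43.2 kN, N_AB = -43.2 kN.
A_BC = 2316 mm².
A_CD = 881.4 mm².
δ_AB = -43200·666/(503·115000) = -0.4974 mm
δ_BC = -43200·244/(2316·45700) = -0.0996 mm
δ_CD = -22800·548/(881.4·45700) = -0.3102 mm
δ = Σδ_i = -0.9072 mm.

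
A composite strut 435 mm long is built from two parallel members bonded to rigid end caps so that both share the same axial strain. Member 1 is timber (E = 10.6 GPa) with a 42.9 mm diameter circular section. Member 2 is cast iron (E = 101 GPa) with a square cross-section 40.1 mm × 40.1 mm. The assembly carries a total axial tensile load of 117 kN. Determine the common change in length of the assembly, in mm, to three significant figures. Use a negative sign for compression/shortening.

0.286 mm

A_1 = 1445 mm².
A_2 = 1608 mm².
Equal strain + equilibrium ⇒ each member carries load in proportion to AE: A₁E₁ = 15320000 N, A₂E₂ = 162400000 N, ΣAE = 177700000 N.
δ = PL/ΣAE = 117000·435/177700000 = 0.2864 mm.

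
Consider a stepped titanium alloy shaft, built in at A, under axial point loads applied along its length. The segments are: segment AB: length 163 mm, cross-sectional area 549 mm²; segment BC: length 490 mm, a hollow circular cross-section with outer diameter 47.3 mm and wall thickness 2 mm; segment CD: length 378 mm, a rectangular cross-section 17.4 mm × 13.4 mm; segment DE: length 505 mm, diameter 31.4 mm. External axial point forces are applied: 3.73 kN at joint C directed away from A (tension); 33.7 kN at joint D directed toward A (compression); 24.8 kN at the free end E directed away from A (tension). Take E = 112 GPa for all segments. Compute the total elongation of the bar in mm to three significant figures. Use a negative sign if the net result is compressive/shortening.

-0.0776 mm

Internal axial forces (sectioning from the free end, tension +): N_DE = 24.8 kN, N_CD = -8.9 kN, N_BC = -5.17 kN, N_AB = -5.17 kN.
A_BC = 284.6 mm².
A_CD = 233.2 mm².
A_DE = 774.4 mm².
δ_AB = -5170·163/(549·112000) = -0.01371 mm
δ_BC = -5170·490/(284.6·112000) = -0.07947 mm
δ_CD = -8900·378/(233.2·112000) = -0.1288 mm
δ_DE = 24800·505/(774.4·112000) = 0.1444 mm
δ = Σδ_i = -0.0776 mm.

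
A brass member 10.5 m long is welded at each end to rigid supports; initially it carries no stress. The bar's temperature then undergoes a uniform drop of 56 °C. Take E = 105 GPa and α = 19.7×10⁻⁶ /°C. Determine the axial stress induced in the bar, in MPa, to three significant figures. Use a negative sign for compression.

Free thermal expansion αLΔT = 19.7e-6 · 10500 · -56 = -11.58 mm.
The walls impose strain ε = −(-11.58)/10500 = 1.1032e-03; σ = Eε = 105000 · 1.1032e-03 = 115.8 MPa.

116 MPa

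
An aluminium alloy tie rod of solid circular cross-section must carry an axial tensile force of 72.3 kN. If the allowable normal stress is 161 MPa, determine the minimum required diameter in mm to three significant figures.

23.9 mm

Required area A ≥ P/σ_allow = 72300/161 = 449.1 mm².
For a solid circular section, d ≥ √(4A/π) = 23.91 mm.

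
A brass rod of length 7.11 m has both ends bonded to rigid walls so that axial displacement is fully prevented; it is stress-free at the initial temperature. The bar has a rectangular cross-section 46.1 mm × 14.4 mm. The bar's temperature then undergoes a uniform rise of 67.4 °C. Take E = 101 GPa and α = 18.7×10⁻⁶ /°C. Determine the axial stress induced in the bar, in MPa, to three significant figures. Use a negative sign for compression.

Free thermal expansion αLΔT = 18.7e-6 · 7110 · 67.4 = 8.961 mm.
The walls impose strain ε = −(8.961)/7110 = -1.2604e-03; σ = Eε = 101000 · -1.2604e-03 = -127.3 MPa.

-127 MPa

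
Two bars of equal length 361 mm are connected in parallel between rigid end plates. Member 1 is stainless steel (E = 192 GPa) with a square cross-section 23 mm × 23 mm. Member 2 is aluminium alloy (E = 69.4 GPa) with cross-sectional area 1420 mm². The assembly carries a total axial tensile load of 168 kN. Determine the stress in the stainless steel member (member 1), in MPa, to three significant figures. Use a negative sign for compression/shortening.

A_1 = 529 mm².
Equal strain + equilibrium ⇒ each member carries load in proportion to AE: A₁E₁ = 101600000 N, A₂E₂ = 98550000 N, ΣAE = 200100000 N.
σ₁ = P·E₁/ΣAE = 168000·192000/200100000 = 161.2 MPa.

161 MPa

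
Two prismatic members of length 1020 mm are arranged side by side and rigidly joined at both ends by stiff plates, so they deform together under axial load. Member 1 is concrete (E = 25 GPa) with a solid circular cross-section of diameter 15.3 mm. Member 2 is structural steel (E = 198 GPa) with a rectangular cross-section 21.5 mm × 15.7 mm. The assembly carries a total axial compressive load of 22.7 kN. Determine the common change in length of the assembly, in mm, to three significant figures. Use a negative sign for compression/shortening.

-0.324 mm

A_1 = 183.9 mm².
A_2 = 337.6 mm².
Equal strain + equilibrium ⇒ each member carries load in proportion to AE: A₁E₁ = 4596000 N, A₂E₂ = 66830000 N, ΣAE = 71430000 N.
δ = PL/ΣAE = -22700·1020/71430000 = -0.3241 mm.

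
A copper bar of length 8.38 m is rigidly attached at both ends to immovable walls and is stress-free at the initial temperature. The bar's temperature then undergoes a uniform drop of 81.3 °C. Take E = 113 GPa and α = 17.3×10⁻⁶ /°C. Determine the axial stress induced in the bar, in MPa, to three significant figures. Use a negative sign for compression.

Free thermal expansion αLΔT = 17.3e-6 · 8380 · -81.3 = -11.79 mm.
The walls impose strain ε = −(-11.79)/8380 = 1.4065e-03; σ = Eε = 113000 · 1.4065e-03 = 158.9 MPa.

159 MPa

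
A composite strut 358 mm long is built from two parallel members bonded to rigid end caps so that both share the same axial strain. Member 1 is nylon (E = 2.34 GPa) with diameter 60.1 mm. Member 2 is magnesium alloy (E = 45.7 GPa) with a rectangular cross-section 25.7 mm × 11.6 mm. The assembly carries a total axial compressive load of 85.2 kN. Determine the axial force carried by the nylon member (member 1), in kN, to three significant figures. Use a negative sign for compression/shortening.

-27.9 kN

A_1 = 2837 mm².
A_2 = 298.1 mm².
Equal strain + equilibrium ⇒ each member carries load in proportion to AE: A₁E₁ = 6638000 N, A₂E₂ = 13620000 N, ΣAE = 20260000 N.
F₁ = P·A₁E₁/ΣAE = -85200·6638000/20260000 = -27910 N.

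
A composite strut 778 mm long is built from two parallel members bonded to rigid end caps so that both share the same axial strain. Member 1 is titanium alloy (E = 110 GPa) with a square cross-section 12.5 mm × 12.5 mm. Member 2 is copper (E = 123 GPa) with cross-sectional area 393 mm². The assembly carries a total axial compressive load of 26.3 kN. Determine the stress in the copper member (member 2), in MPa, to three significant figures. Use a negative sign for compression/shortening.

-49.4 MPa

A_1 = 156.2 mm².
Equal strain + equilibrium ⇒ each member carries load in proportion to AE: A₁E₁ = 17190000 N, A₂E₂ = 48340000 N, ΣAE = 65530000 N.
σ₂ = P·E₂/ΣAE = -26300·123000/65530000 = -49.37 MPa.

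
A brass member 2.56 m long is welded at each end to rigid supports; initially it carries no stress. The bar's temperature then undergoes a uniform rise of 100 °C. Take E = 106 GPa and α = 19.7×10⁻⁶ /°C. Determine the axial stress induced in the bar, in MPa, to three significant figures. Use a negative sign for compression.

Free thermal expansion αLΔT = 19.7e-6 · 2560 · 100 = 5.043 mm.
The walls impose strain ε = −(5.043)/2560 = -1.9700e-03; σ = Eε = 106000 · -1.9700e-03 = -208.8 MPa.

-209 MPa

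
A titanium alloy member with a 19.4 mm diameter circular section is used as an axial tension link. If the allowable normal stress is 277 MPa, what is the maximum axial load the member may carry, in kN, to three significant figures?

A = 295.6 mm².
P_max = σ_allow · A = 277 · 295.6 = 81880 N = 81.88 kN.

81.9 kN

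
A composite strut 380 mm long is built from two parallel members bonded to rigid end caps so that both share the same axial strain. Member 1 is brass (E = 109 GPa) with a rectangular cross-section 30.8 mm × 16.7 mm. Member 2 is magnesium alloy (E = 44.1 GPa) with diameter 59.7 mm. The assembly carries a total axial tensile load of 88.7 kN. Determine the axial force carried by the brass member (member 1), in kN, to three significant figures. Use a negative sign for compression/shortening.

27.7 kN

A_1 = 514.4 mm².
A_2 = 2799 mm².
Equal strain + equilibrium ⇒ each member carries load in proportion to AE: A₁E₁ = 56070000 N, A₂E₂ = 123400000 N, ΣAE = 179500000 N.
F₁ = P·A₁E₁/ΣAE = 88700·56070000/179500000 = 27700 N.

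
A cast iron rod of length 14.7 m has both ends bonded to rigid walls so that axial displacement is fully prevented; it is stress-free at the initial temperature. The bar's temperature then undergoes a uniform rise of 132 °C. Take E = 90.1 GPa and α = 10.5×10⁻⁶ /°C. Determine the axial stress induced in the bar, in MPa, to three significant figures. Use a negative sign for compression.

-125 MPa

Free thermal expansion αLΔT = 10.5e-6 · 14700 · 132 = 20.37 mm.
The walls impose strain ε = −(20.37)/14700 = -1.3860e-03; σ = Eε = 90100 · -1.3860e-03 = -124.9 MPa.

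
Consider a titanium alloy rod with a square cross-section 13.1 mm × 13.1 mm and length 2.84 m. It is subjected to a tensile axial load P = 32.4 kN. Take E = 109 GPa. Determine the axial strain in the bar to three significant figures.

0.00173

A = 171.6 mm².
σ = N/A = 188.8 MPa; ε = σ/E = 188.8/109000 = 1.732e-03.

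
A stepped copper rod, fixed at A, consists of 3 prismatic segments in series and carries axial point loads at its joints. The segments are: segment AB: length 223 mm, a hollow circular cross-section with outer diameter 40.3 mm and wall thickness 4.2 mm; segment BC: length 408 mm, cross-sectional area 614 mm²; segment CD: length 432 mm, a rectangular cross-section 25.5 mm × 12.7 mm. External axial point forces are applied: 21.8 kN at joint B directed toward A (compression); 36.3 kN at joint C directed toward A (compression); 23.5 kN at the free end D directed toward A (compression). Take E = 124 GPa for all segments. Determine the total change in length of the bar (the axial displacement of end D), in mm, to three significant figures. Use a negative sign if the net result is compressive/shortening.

Internal axial forces (sectioning from the free end, tension +): N_CD = -23.5 kN, N_BC = -59.8 kN, N_AB = -81.6 kN.
A_AB = 476.3 mm².
A_CD = 323.8 mm².
δ_AB = -81600·223/(476.3·124000) = -0.3081 mm
δ_BC = -59800·408/(614·124000) = -0.3205 mm
δ_CD = -23500·432/(323.8·124000) = -0.2528 mm
δ = Σδ_i = -0.8813 mm.

-0.881 mm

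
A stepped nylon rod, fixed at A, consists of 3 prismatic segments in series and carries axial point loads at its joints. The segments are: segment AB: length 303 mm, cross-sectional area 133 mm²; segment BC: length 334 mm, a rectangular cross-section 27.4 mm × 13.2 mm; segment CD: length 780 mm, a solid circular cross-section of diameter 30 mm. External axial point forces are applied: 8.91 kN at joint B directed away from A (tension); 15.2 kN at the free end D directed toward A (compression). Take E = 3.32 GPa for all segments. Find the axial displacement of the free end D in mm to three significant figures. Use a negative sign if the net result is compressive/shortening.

-13.6 mm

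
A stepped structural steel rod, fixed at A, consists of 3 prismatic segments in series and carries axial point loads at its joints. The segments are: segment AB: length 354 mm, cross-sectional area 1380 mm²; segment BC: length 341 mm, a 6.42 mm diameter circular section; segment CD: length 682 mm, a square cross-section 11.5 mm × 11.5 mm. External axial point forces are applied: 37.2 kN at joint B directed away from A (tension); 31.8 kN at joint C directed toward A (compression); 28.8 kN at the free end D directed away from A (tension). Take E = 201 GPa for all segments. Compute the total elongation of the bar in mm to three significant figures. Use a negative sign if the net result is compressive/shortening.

Internal axial forces (sectioning from the free end, tension +): N_CD = 28.8 kN, N_BC = -3 kN, N_AB = 34.2 kN.
A_BC = 32.37 mm².
A_CD = 132.2 mm².
δ_AB = 34200·354/(1380·201000) = 0.04365 mm
δ_BC = -3000·341/(32.37·201000) = -0.1572 mm
δ_CD = 28800·682/(132.2·201000) = 0.7389 mm
δ = Σδ_i = 0.6253 mm.

0.625 mm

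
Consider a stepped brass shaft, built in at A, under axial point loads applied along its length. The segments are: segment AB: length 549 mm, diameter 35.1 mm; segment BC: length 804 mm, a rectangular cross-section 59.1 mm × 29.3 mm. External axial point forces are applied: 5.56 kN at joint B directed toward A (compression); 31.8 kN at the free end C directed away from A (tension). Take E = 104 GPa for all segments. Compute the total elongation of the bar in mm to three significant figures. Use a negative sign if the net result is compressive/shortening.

0.285 mm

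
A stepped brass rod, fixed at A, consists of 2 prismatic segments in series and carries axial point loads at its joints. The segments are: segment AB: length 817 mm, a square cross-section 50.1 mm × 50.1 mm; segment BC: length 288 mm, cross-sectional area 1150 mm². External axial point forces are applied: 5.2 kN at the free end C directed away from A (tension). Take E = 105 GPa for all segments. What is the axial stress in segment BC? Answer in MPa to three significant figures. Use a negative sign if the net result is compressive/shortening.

4.52 MPa

Internal axial forces (sectioning from the free end, tension +): N_BC = 5.2 kN, N_AB = 5.2 kN.
σ_BC = N_BC/A_BC = 5200/1150 = 4.522 MPa.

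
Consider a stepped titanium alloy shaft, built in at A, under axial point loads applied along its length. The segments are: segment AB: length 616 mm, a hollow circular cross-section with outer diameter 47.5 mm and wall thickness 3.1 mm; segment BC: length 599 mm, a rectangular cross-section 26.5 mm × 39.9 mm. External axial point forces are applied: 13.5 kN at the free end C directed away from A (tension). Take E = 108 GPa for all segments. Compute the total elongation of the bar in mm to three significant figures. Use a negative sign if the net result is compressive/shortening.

0.249 mm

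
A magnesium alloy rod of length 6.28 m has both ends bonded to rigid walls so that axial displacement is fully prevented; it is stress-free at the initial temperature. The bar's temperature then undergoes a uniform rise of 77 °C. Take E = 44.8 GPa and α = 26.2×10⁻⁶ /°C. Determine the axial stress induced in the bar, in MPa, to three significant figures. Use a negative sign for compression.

Free thermal expansion αLΔT = 26.2e-6 · 6280 · 77 = 12.67 mm.
The walls impose strain ε = −(12.67)/6280 = -2.0174e-03; σ = Eε = 44800 · -2.0174e-03 = -90.38 MPa.

-90.4 MPa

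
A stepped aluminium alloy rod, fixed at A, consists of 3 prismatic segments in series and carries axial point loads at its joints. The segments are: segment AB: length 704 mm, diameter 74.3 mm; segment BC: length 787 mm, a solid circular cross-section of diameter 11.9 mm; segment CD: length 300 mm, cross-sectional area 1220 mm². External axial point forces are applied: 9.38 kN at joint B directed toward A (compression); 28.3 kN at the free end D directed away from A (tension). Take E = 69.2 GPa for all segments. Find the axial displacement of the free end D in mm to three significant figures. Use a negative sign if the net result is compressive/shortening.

3.04 mm

Internal axial forces (sectioning from the free end, tension +): N_CD = 28.3 kN, N_BC = 28.3 kN, N_AB = 18.92 kN.
A_AB = 4336 mm².
A_BC = 111.2 mm².
δ_AB = 18920·704/(4336·69200) = 0.04439 mm
δ_BC = 28300·787/(111.2·69200) = 2.894 mm
δ_CD = 28300·300/(1220·69200) = 0.1006 mm
δ = Σδ_i = 3.039 mm.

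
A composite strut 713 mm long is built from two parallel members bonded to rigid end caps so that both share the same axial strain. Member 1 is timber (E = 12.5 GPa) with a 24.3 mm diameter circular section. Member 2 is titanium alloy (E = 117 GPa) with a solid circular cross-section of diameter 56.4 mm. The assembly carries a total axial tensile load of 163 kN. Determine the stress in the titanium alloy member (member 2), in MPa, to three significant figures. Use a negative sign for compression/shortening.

A_1 = 463.8 mm².
A_2 = 2498 mm².
Equal strain + equilibrium ⇒ each member carries load in proportion to AE: A₁E₁ = 5797000 N, A₂E₂ = 292300000 N, ΣAE = 298100000 N.
σ₂ = P·E₂/ΣAE = 163000·117000/298100000 = 63.98 MPa.

64.0 MPa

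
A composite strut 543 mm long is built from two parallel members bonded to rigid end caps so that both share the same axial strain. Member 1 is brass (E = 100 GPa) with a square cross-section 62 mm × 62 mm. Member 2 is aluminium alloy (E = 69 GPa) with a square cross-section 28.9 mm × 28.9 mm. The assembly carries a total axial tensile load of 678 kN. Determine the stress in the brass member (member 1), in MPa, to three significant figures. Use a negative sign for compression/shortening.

153 MPa

A_1 = 3844 mm².
A_2 = 835.2 mm².
Equal strain + equilibrium ⇒ each member carries load in proportion to AE: A₁E₁ = 384400000 N, A₂E₂ = 57630000 N, ΣAE = 442000000 N.
σ₁ = P·E₁/ΣAE = 678000·100000/442000000 = 153.4 MPa.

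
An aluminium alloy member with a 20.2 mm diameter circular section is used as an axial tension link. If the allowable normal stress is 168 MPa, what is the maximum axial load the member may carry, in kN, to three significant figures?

53.8 kN

A = 320.5 mm².
P_max = σ_allow · A = 168 · 320.5 = 53840 N = 53.84 kN.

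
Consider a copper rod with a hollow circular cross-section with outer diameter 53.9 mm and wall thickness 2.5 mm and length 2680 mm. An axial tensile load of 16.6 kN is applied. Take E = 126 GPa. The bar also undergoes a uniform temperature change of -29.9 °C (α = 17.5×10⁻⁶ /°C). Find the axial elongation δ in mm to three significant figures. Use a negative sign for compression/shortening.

A = 403.7 mm².
δ_mech = NL/(AE) = 16600·2680/(403.7·126000) = 0.8746 mm.
δ_thermal = αLΔT = 17.5e-6·2680·-29.9 = -1.402 mm.
δ = δ_mech + δ_thermal = -0.5277 mm.

-0.528 mm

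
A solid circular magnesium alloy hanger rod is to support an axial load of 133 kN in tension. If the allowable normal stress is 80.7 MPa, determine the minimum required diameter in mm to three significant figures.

45.8 mm

Required area A ≥ P/σ_allow = 133000/80.7 = 1648 mm².
For a solid circular section, d ≥ √(4A/π) = 45.81 mm.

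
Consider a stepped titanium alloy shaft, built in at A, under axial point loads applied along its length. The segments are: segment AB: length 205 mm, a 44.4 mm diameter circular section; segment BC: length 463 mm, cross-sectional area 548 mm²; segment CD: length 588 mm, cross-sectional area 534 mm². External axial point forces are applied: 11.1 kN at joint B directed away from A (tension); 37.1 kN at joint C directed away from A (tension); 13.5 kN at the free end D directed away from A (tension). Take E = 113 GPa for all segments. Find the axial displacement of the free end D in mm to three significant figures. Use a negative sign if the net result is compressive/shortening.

Internal axial forces (sectioning from the free end, tension +): N_CD = 13.5 kN, N_BC = 50.6 kN, N_AB = 61.7 kN.
A_AB = 1548 mm².
δ_AB = 61700·205/(1548·113000) = 0.07229 mm
δ_BC = 50600·463/(548·113000) = 0.3783 mm
δ_CD = 13500·588/(534·113000) = 0.1316 mm
δ = Σδ_i = 0.5822 mm.

0.582 mm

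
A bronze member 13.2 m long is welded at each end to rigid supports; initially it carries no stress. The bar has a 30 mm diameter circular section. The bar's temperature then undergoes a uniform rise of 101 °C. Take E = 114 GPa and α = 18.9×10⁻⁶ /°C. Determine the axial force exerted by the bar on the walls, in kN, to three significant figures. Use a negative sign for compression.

Free thermal expansion αLΔT = 18.9e-6 · 13200 · 101 = 25.2 mm.
The walls impose strain ε = −(25.2)/13200 = -1.9089e-03; σ = Eε = 114000 · -1.9089e-03 = -217.6 MPa.
Wall reaction R = σ·A = -217.6·706.9 = -153800 N = -153.8 kN.

-154 kN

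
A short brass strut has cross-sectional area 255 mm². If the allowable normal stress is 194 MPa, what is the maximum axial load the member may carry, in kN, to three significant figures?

49.5 kN

P_max = σ_allow · A = 194 · 255 = 49470 N = 49.47 kN.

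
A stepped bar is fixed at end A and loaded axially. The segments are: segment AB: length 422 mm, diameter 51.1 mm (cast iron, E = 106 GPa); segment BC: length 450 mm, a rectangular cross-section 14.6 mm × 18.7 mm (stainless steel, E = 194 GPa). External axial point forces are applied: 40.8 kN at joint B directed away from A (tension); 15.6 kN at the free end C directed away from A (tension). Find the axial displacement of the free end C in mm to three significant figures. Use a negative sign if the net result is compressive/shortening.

Internal axial forces (sectioning from the free end, tension +): N_BC = 15.6 kN, N_AB = 56.4 kN.
A_AB = 2051 mm².
A_BC = 273 mm².
δ_AB = 56400·422/(2051·106000) = 0.1095 mm
δ_BC = 15600·450/(273·194000) = 0.1325 mm
δ = Σδ_i = 0.242 mm.

0.242 mm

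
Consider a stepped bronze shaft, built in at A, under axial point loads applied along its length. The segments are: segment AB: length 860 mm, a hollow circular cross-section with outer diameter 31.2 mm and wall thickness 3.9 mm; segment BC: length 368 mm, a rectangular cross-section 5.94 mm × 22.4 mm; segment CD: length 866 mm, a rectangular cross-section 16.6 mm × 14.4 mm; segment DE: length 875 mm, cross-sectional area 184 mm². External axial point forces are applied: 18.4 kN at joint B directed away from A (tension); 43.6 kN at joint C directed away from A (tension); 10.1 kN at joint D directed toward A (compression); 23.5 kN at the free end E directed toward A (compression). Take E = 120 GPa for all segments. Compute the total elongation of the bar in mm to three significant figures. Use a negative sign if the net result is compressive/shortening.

-1.11 mm

Internal axial forces (sectioning from the free end, tension +): N_DE = -23.5 kN, N_CD = -33.6 kN, N_BC = 10 kN, N_AB = 28.4 kN.
A_AB = 334.5 mm².
A_BC = 133.1 mm².
A_CD = 239 mm².
δ_AB = 28400·860/(334.5·120000) = 0.6085 mm
δ_BC = 10000·368/(133.1·120000) = 0.2305 mm
δ_CD = -33600·866/(239·120000) = -1.014 mm
δ_DE = -23500·875/(184·120000) = -0.9313 mm
δ = Σδ_i = -1.107 mm.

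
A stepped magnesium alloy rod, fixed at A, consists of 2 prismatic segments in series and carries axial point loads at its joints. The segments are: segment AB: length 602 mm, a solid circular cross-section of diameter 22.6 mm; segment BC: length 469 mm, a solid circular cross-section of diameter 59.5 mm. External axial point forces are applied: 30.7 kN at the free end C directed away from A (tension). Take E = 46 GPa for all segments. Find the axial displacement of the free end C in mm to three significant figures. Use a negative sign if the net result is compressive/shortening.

Internal axial forces (sectioning from the free end, tension +): N_BC = 30.7 kN, N_AB = 30.7 kN.
A_AB = 401.1 mm².
A_BC = 2781 mm².
δ_AB = 30700·602/(401.1·46000) = 1.002 mm
δ_BC = 30700·469/(2781·46000) = 0.1126 mm
δ = Σδ_i = 1.114 mm.

1.11 mm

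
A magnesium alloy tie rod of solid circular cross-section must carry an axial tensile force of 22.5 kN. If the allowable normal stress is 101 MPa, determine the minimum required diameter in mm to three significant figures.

16.8 mm

Required area A ≥ P/σ_allow = 22500/101 = 222.8 mm².
For a solid circular section, d ≥ √(4A/π) = 16.84 mm.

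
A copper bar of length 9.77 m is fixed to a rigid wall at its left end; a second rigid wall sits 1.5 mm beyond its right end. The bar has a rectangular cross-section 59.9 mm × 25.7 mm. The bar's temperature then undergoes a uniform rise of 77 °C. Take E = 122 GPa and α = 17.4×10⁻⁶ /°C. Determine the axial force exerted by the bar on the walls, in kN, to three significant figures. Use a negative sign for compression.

Free thermal expansion αLΔT = 17.4e-6 · 9770 · 77 = 13.09 mm.
The walls engage after the gap closes; constrained expansion = 13.09 − 1.5 = 11.59 mm.
The walls impose strain ε = −(11.59)/9770 = -1.1863e-03; σ = Eε = 122000 · -1.1863e-03 = -144.7 MPa.
Wall reaction R = σ·A = -144.7·1539 = -222800 N = -222.8 kN.

-223 kN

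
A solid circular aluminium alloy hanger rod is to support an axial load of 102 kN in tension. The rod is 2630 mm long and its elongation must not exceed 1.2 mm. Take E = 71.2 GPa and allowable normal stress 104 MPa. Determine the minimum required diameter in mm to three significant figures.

63.2 mm

Required area A ≥ P/σ_allow = 102000/104 = 980.8 mm².
For a solid circular section, d ≥ √(4A/π) = 35.34 mm.
Elongation limit: A ≥ PL/(Eδ_allow) = 102000·2630/(71200·1.2) = 3140 mm² ⇒ d ≥ 63.23 mm.
The elongation limit governs.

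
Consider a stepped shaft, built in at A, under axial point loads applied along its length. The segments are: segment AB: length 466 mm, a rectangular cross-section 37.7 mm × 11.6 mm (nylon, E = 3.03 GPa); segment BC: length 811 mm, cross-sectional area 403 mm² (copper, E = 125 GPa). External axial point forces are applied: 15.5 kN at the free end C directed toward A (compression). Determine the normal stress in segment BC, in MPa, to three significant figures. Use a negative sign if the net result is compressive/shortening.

Internal axial forces (sectioning from the free end, tension +): N_BC = -15.5 kN, N_AB = -15.5 kN.
σ_BC = N_BC/A_BC = -15500/403 = -38.46 MPa.

-38.5 MPa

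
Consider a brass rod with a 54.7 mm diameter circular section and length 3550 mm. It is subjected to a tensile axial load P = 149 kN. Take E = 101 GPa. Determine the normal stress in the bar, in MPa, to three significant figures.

A = 2350 mm².
σ = N/A = 149000/2350 = 63.4 MPa.

63.4 MPa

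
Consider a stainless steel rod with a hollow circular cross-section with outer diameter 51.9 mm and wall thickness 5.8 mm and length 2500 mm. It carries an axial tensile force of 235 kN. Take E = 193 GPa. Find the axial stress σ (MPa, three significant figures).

280 MPa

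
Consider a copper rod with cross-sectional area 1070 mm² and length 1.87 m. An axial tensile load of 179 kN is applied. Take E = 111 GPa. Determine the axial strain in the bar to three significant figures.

σ = N/A = 167.3 MPa; ε = σ/E = 167.3/111000 = 1.507e-03.

0.00151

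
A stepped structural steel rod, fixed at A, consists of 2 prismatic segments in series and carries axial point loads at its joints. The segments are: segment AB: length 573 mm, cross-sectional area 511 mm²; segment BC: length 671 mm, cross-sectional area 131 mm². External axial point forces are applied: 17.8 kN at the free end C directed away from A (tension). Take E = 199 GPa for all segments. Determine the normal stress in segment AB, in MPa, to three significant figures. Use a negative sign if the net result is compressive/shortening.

34.8 MPa

Internal axial forces (sectioning from the free end, tension +): N_BC = 17.8 kN, N_AB = 17.8 kN.
σ_AB = N_AB/A_AB = 17800/511 = 34.83 MPa.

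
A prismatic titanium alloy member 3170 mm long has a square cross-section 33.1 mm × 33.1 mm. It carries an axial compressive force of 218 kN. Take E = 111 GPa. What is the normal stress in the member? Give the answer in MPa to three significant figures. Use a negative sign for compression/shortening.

A = 1096 mm².
σ = N/A = -218000/1096 = -199 MPa.

-199 MPa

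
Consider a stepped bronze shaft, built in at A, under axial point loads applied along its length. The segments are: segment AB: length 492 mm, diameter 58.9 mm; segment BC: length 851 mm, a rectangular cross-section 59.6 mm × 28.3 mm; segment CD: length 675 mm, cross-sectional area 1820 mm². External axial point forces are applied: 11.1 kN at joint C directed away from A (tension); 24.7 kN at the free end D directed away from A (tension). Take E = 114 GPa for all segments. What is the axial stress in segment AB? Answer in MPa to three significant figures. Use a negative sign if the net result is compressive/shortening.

13.1 MPa

Internal axial forces (sectioning from the free end, tension +): N_CD = 24.7 kN, N_BC = 35.8 kN, N_AB = 35.8 kN.
A_AB = 2725 mm².
σ_AB = N_AB/A_AB = 35800/2725 = 13.14 MPa.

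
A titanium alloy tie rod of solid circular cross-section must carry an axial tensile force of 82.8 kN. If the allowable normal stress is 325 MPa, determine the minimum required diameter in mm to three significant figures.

18.0 mm

Required area A ≥ P/σ_allow = 82800/325 = 254.8 mm².
For a solid circular section, d ≥ √(4A/π) = 18.01 mm.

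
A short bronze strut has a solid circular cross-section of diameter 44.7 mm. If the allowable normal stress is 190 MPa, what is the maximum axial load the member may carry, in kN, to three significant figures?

298 kN

A = 1569 mm².
P_max = σ_allow · A = 190 · 1569 = 298200 N = 298.2 kN.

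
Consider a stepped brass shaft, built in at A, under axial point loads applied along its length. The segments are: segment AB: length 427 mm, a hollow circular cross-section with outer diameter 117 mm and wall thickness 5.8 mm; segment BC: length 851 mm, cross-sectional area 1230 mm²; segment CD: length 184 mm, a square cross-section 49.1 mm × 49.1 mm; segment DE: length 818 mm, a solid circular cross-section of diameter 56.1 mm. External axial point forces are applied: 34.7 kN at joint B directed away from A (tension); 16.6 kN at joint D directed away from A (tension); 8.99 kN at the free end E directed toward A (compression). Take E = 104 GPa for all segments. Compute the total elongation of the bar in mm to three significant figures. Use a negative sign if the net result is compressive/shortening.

Internal axial forces (sectioning from the free end, tension +): N_DE = -8.99 kN, N_CD = 7.61 kN, N_BC = 7.61 kN, N_AB = 42.31 kN.
A_AB = 2026 mm².
A_CD = 2411 mm².
A_DE = 2472 mm².
δ_AB = 42310·427/(2026·104000) = 0.08573 mm
δ_BC = 7610·851/(1230·104000) = 0.05063 mm
δ_CD = 7610·184/(2411·104000) = 0.005585 mm
δ_DE = -8990·818/(2472·104000) = -0.02861 mm
δ = Σδ_i = 0.1133 mm.

0.113 mm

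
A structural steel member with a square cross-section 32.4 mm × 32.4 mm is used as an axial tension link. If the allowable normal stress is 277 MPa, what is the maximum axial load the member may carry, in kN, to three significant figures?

A = 1050 mm².
P_max = σ_allow · A = 277 · 1050 = 290800 N = 290.8 kN.

291 kN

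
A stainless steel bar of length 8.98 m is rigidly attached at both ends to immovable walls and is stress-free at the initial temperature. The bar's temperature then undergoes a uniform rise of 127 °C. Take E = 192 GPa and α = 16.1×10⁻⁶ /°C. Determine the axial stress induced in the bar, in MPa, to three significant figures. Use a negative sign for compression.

Free thermal expansion αLΔT = 16.1e-6 · 8980 · 127 = 18.36 mm.
The walls impose strain ε = −(18.36)/8980 = -2.0447e-03; σ = Eε = 192000 · -2.0447e-03 = -392.6 MPa.

-393 MPa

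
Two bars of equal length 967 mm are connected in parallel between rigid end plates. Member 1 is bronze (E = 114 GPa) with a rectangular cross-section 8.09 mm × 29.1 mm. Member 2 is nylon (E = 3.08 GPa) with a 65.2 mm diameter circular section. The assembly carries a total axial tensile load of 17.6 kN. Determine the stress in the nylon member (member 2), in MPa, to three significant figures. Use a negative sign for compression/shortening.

A_1 = 235.4 mm².
A_2 = 3339 mm².
Equal strain + equilibrium ⇒ each member carries load in proportion to AE: A₁E₁ = 26840000 N, A₂E₂ = 10280000 N, ΣAE = 37120000 N.
σ₂ = P·E₂/ΣAE = 17600·3080/37120000 = 1.46 MPa.

1.46 MPa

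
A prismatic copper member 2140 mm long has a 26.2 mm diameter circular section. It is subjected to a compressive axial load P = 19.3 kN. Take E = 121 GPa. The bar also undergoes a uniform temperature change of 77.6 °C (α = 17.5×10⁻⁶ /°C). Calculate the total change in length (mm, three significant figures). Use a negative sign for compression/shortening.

2.27 mm

A = 539.1 mm².
δ_mech = NL/(AE) = -19300·2140/(539.1·121000) = -0.6331 mm.
δ_thermal = αLΔT = 17.5e-6·2140·77.6 = 2.906 mm.
δ = δ_mech + δ_thermal = 2.273 mm.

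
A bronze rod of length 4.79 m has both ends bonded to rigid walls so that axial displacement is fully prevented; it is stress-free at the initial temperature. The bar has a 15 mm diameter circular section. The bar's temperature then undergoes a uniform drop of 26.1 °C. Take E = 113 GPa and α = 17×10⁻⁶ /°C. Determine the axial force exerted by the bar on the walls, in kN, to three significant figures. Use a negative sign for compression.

Free thermal expansion αLΔT = 17e-6 · 4790 · -26.1 = -2.125 mm.
The walls impose strain ε = −(-2.125)/4790 = 4.4370e-04; σ = Eε = 113000 · 4.4370e-04 = 50.14 MPa.
Wall reaction R = σ·A = 50.14·176.7 = 8860 N = 8.86 kN.

8.86 kN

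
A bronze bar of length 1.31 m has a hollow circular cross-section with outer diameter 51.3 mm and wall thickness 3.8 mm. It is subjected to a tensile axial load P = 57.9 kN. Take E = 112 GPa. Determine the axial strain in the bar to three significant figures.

A = 567.1 mm².
σ = N/A = 102.1 MPa; ε = σ/E = 102.1/112000 = 9.117e-04.

9.12e-04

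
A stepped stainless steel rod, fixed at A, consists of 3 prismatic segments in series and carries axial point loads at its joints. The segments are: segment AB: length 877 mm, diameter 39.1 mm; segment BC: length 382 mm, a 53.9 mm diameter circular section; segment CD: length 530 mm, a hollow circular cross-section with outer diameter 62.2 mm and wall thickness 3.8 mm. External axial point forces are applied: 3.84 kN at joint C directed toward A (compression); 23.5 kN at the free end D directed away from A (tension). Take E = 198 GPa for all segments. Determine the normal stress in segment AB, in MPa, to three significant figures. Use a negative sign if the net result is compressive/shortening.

Internal axial forces (sectioning from the free end, tension +): N_CD = 23.5 kN, N_BC = 19.66 kN, N_AB = 19.66 kN.
A_AB = 1201 mm².
σ_AB = N_AB/A_AB = 19660/1201 = 16.37 MPa.

16.4 MPa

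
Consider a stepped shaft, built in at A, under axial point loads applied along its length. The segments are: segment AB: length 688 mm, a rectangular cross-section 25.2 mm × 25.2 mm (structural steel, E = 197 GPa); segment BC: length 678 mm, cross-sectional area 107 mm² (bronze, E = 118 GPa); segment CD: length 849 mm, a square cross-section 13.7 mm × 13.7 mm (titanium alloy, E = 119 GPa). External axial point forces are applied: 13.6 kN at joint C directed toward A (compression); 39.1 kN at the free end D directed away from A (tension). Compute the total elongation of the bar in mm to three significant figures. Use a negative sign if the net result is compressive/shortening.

3.00 mm

Internal axial forces (sectioning from the free end, tension +): N_CD = 39.1 kN, N_BC = 25.5 kN, N_AB = 25.5 kN.
A_AB = 635 mm².
A_CD = 187.7 mm².
δ_AB = 25500·688/(635·197000) = 0.1402 mm
δ_BC = 25500·678/(107·118000) = 1.369 mm
δ_CD = 39100·849/(187.7·119000) = 1.486 mm
δ = Σδ_i = 2.996 mm.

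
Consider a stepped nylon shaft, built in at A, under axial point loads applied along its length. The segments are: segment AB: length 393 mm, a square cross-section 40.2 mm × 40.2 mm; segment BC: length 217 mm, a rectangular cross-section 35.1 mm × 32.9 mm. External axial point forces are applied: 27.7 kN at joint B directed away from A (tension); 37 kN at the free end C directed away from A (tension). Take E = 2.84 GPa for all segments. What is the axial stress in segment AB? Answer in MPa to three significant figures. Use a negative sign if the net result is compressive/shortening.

Internal axial forces (sectioning from the free end, tension +): N_BC = 37 kN, N_AB = 64.7 kN.
A_AB = 1616 mm².
σ_AB = N_AB/A_AB = 64700/1616 = 40.04 MPa.

40.0 MPa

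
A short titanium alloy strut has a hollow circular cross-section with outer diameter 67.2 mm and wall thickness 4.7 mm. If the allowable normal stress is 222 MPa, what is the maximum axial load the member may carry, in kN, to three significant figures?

A = 922.8 mm².
P_max = σ_allow · A = 222 · 922.8 = 204900 N = 204.9 kN.

205 kN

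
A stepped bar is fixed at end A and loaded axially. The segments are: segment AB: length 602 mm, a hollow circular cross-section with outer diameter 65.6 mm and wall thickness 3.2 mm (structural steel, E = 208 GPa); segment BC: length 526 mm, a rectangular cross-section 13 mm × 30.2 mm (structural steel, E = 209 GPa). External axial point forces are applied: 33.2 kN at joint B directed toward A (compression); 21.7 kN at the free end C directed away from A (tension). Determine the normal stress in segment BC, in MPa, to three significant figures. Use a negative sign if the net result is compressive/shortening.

Internal axial forces (sectioning from the free end, tension +): N_BC = 21.7 kN, N_AB = -11.5 kN.
A_BC = 392.6 mm².
σ_BC = N_BC/A_BC = 21700/392.6 = 55.27 MPa.

55.3 MPa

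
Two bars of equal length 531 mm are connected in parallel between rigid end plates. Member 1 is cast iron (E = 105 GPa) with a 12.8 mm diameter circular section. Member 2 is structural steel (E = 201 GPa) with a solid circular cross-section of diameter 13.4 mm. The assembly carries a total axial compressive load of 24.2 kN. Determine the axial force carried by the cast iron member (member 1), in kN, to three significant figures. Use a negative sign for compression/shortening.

-7.81 kN

A_1 = 128.7 mm².
A_2 = 141 mm².
Equal strain + equilibrium ⇒ each member carries load in proportion to AE: A₁E₁ = 13510000 N, A₂E₂ = 28350000 N, ΣAE = 41860000 N.
F₁ = P·A₁E₁/ΣAE = -24200·13510000/41860000 = -7812 N.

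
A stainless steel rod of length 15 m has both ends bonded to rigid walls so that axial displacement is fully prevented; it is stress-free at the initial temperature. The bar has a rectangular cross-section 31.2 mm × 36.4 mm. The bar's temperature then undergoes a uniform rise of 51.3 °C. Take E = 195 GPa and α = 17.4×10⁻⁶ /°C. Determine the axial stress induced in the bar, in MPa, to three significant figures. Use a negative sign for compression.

Free thermal expansion αLΔT = 17.4e-6 · 15000 · 51.3 = 13.39 mm.
The walls impose strain ε = −(13.39)/15000 = -8.9262e-04; σ = Eε = 195000 · -8.9262e-04 = -174.1 MPa.

-174 MPa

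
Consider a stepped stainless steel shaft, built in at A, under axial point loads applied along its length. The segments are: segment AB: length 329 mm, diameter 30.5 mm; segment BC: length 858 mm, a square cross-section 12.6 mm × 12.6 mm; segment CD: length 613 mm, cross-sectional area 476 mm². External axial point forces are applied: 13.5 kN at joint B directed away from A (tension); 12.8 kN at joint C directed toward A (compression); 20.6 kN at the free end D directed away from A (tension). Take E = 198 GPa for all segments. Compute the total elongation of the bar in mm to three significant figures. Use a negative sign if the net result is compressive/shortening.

Internal axial forces (sectioning from the free end, tension +): N_CD = 20.6 kN, N_BC = 7.8 kN, N_AB = 21.3 kN.
A_AB = 730.6 mm².
A_BC = 158.8 mm².
δ_AB = 21300·329/(730.6·198000) = 0.04844 mm
δ_BC = 7800·858/(158.8·198000) = 0.2129 mm
δ_CD = 20600·613/(476·198000) = 0.134 mm
δ = Σδ_i = 0.3953 mm.

0.395 mm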